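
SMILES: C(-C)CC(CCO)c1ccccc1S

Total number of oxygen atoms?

1

The symbol for oxygen appears 1 time in the SMILES.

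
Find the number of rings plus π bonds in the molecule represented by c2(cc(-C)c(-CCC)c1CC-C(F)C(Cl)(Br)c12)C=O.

6

Molecular formula from the SMILES: C15H17BrClFO.
DoU = (2C + 2 + N − H − X)/2 = (2·15 + 2 + 0 − 17 − 3)/2 = 12/2 = 6.
(Structurally: 2 ring(s) + 4 π bond(s) = 6.)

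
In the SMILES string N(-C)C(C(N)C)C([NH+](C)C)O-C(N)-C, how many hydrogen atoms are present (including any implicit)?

Hydrogens are implicit in SMILES; fill each atom to its normal valence:
  5 × C: 3 H each → 15
  4 × C: 1 H each → 4
  2 × N: 2 H each → 4
  1 × N: 1 H
  1 × N (charge +1): 1 H
  1 × O: no H
  Total hydrogens = 25.

25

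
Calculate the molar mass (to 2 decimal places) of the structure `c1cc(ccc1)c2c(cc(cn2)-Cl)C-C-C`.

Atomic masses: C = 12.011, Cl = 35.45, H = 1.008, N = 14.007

Molecular formula: C14H14ClN.
M = 14×12.011 + 1×35.45 + 14×1.008 + 1×14.007 = 231.72 g/mol.

231.72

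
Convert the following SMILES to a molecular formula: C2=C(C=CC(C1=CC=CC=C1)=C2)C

Heavy atoms from the SMILES: 13 C.
Implicit hydrogens by atom environment:
  9 × C (aromatic): 1 H each → 9
  3 × C (aromatic): no H
  1 × C: 3 H
  Total hydrogens = 12.
Molecular formula: C13H12

C13H12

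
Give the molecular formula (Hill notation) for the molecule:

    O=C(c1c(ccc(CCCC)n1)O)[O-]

Heavy atoms from the SMILES: 10 C, 1 N, 3 O.
Implicit hydrogens by atom environment:
  3 × C: 2 H each → 6
  3 × C (aromatic): no H
  2 × C (aromatic): 1 H each → 2
  1 × C: 3 H
  1 × C: no H
  1 × N (aromatic): no H
  1 × O: 1 H
  1 × O: no H
  1 × O (charge -1): no H
  Total hydrogens = 12.
Net charge -1.
Molecular formula: C10H12NO3-

C10H12NO3-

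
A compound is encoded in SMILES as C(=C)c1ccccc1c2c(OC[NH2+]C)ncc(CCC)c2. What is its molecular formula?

C18H23N2O+

Heavy atoms from the SMILES: 18 C, 2 N, 1 O.
Implicit hydrogens by atom environment:
  6 × C (aromatic): 1 H each → 6
  5 × C (aromatic): no H
  4 × C: 2 H each → 8
  2 × C: 3 H each → 6
  1 × C: 1 H
  1 × N (charge +1): 2 H
  1 × N (aromatic): no H
  1 × O: no H
  Total hydrogens = 23.
Net charge +1.
Molecular formula: C18H23N2O+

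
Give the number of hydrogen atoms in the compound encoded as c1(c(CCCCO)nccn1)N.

Hydrogens are implicit in SMILES; fill each atom to its normal valence:
  4 × C: 2 H each → 8
  2 × C (aromatic): 1 H each → 2
  2 × C (aromatic): no H
  2 × N (aromatic): no H
  1 × N: 2 H
  1 × O: 1 H
  Total hydrogens = 13.

13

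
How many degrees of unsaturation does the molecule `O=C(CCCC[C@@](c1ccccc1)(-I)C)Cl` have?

5

Molecular formula from the SMILES: C13H16ClIO.
DoU = (2C + 2 + N − H − X)/2 = (2·13 + 2 + 0 − 16 − 2)/2 = 10/2 = 5.
(Structurally: 1 ring(s) + 4 π bond(s) = 5.)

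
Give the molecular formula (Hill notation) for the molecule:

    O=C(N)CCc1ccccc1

C9H11NO

Heavy atoms from the SMILES: 9 C, 1 N, 1 O.
Implicit hydrogens by atom environment:
  5 × C (aromatic): 1 H each → 5
  2 × C: 2 H each → 4
  1 × C (aromatic): no H
  1 × C: no H
  1 × N: 2 H
  1 × O: no H
  Total hydrogens = 11.
Molecular formula: C9H11NO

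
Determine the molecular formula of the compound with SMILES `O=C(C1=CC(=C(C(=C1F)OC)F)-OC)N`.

Heavy atoms from the SMILES: 9 C, 2 F, 1 N, 3 O.
Implicit hydrogens by atom environment:
  5 × C (aromatic): no H
  3 × O: no H
  2 × C: 3 H each → 6
  2 × F: no H
  1 × C (aromatic): 1 H
  1 × C: no H
  1 × N: 2 H
  Total hydrogens = 9.
Molecular formula: C9H9F2NO3

C9H9F2NO3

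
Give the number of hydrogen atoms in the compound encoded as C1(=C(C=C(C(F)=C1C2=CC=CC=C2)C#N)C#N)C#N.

6

Hydrogens are implicit in SMILES; fill each atom to its normal valence:
  6 × C (aromatic): 1 H each → 6
  6 × C (aromatic): no H
  3 × C: no H
  3 × N: no H
  1 × F: no H
  Total hydrogens = 6.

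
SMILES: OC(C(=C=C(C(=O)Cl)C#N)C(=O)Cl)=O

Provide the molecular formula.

C7HCl2NO4

Heavy atoms from the SMILES: 7 C, 2 Cl, 1 N, 4 O.
Implicit hydrogens by atom environment:
  7 × C: no H
  3 × O: no H
  2 × Cl: no H
  1 × N: no H
  1 × O: 1 H
  Total hydrogens = 1.
Molecular formula: C7HCl2NO4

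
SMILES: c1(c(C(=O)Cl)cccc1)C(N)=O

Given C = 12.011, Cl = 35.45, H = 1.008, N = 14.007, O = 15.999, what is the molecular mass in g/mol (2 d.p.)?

183.59

Molecular formula: C8H6ClNO2.
M = 8×12.011 + 1×35.45 + 6×1.008 + 1×14.007 + 2×15.999 = 183.59 g/mol.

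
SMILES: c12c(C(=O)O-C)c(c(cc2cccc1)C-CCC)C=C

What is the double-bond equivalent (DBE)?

9

Molecular formula from the SMILES: C18H20O2.
DoU = (2C + 2 + N − H − X)/2 = (2·18 + 2 + 0 − 20 − 0)/2 = 18/2 = 9.
(Structurally: 2 ring(s) + 7 π bond(s) = 9.)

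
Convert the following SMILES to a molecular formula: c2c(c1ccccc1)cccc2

C12H10

Heavy atoms from the SMILES: 12 C.
Implicit hydrogens by atom environment:
  10 × C (aromatic): 1 H each → 10
  2 × C (aromatic): no H
  Total hydrogens = 10.
Molecular formula: C12H10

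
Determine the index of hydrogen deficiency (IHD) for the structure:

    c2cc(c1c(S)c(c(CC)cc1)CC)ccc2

Molecular formula from the SMILES: C16H18S.
DoU = (2C + 2 + N − H − X)/2 = (2·16 + 2 + 0 − 18 − 0)/2 = 16/2 = 8.
(Structurally: 2 ring(s) + 6 π bond(s) = 8.)

8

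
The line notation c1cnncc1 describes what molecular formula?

C4H4N2

Heavy atoms from the SMILES: 4 C, 2 N.
Implicit hydrogens by atom environment:
  4 × C (aromatic): 1 H each → 4
  2 × N (aromatic): no H
  Total hydrogens = 4.
Molecular formula: C4H4N2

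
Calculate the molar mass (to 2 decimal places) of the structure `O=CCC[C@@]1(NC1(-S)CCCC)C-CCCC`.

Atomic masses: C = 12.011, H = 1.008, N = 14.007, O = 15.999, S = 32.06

Molecular formula: C14H27NOS.
M = 14×12.011 + 27×1.008 + 1×14.007 + 1×15.999 + 1×32.06 = 257.44 g/mol.

257.44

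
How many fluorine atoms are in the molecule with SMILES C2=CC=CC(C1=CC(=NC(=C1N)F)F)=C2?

2

The symbol for fluorine appears 2 times in the SMILES.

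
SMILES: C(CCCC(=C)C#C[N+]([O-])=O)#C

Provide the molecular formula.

Heavy atoms from the SMILES: 9 C, 1 N, 2 O.
Implicit hydrogens by atom environment:
  4 × C: 2 H each → 8
  4 × C: no H
  1 × C: 1 H
  1 × N (charge +1): no H
  1 × O: no H
  1 × O (charge -1): no H
  Total hydrogens = 9.
Molecular formula: C9H9NO2

C9H9NO2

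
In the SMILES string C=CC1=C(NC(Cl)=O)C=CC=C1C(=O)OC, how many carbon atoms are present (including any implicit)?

The symbol for carbon appears 11 times in the SMILES. (Cl is a single chlorine, not C + l.)

11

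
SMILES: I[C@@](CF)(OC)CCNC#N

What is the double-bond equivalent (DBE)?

2

Molecular formula from the SMILES: C6H10FIN2O.
DoU = (2C + 2 + N − H − X)/2 = (2·6 + 2 + 2 − 10 − 2)/2 = 4/2 = 2.
(Structurally: 0 ring(s) + 2 π bond(s) = 2.)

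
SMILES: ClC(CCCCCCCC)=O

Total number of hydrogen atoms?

Hydrogens are implicit in SMILES; fill each atom to its normal valence:
  7 × C: 2 H each → 14
  1 × C: 3 H
  1 × C: no H
  1 × Cl: no H
  1 × O: no H
  Total hydrogens = 17.

17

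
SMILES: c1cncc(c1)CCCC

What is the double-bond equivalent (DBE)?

Molecular formula from the SMILES: C9H13N.
DoU = (2C + 2 + N − H − X)/2 = (2·9 + 2 + 1 − 13 − 0)/2 = 8/2 = 4.
(Structurally: 1 ring(s) + 3 π bond(s) = 4.)

4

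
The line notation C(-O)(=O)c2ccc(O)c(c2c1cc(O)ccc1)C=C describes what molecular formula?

C15H12O4

Heavy atoms from the SMILES: 15 C, 4 O.
Implicit hydrogens by atom environment:
  6 × C (aromatic): 1 H each → 6
  6 × C (aromatic): no H
  3 × O: 1 H each → 3
  1 × C: 2 H
  1 × C: 1 H
  1 × C: no H
  1 × O: no H
  Total hydrogens = 12.
Molecular formula: C15H12O4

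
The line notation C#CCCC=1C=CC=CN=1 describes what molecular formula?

Heavy atoms from the SMILES: 9 C, 1 N.
Implicit hydrogens by atom environment:
  4 × C (aromatic): 1 H each → 4
  2 × C: 2 H each → 4
  1 × C: 1 H
  1 × C (aromatic): no H
  1 × C: no H
  1 × N (aromatic): no H
  Total hydrogens = 9.
Molecular formula: C9H9N

C9H9N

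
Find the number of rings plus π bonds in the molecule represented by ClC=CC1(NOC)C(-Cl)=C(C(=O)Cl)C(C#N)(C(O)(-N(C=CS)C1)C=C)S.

Molecular formula from the SMILES: C15H16Cl3N3O3S2.
DoU = (2C + 2 + N − H − X)/2 = (2·15 + 2 + 3 − 16 − 3)/2 = 16/2 = 8.
(Structurally: 1 ring(s) + 7 π bond(s) = 8.)

8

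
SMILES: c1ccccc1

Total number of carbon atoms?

The symbol for carbon appears 6 times in the SMILES. Lowercase c denotes aromatic carbon and counts toward C.

6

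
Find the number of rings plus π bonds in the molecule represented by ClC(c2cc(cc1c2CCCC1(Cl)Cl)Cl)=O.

Molecular formula from the SMILES: C11H8Cl4O.
DoU = (2C + 2 + N − H − X)/2 = (2·11 + 2 + 0 − 8 − 4)/2 = 12/2 = 6.
(Structurally: 2 ring(s) + 4 π bond(s) = 6.)

6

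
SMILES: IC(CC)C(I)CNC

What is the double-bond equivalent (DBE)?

0

Molecular formula from the SMILES: C6H13I2N.
DoU = (2C + 2 + N − H − X)/2 = (2·6 + 2 + 1 − 13 − 2)/2 = 0/2 = 0.
(Structurally: 0 ring(s) + 0 π bond(s) = 0.)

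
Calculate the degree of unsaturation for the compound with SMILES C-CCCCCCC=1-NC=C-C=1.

Molecular formula from the SMILES: C11H19N.
DoU = (2C + 2 + N − H − X)/2 = (2·11 + 2 + 1 − 19 − 0)/2 = 6/2 = 3.
(Structurally: 1 ring(s) + 2 π bond(s) = 3.)

3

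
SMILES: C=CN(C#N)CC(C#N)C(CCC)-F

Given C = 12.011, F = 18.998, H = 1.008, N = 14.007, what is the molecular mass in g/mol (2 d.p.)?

Molecular formula: C10H14FN3.
M = 10×12.011 + 1×18.998 + 14×1.008 + 3×14.007 = 195.24 g/mol.

195.24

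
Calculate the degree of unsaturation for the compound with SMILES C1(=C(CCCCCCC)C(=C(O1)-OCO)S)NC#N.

Molecular formula from the SMILES: C13H20N2O3S.
DoU = (2C + 2 + N − H − X)/2 = (2·13 + 2 + 2 − 20 − 0)/2 = 10/2 = 5.
(Structurally: 1 ring(s) + 4 π bond(s) = 5.)

5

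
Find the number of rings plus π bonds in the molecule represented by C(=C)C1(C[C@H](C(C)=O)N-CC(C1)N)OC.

3

Molecular formula from the SMILES: C11H20N2O2.
DoU = (2C + 2 + N − H − X)/2 = (2·11 + 2 + 2 − 20 − 0)/2 = 6/2 = 3.
(Structurally: 1 ring(s) + 2 π bond(s) = 3.)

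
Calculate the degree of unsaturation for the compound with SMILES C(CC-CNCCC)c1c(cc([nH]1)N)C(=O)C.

Molecular formula from the SMILES: C13H23N3O.
DoU = (2C + 2 + N − H − X)/2 = (2·13 + 2 + 3 − 23 − 0)/2 = 8/2 = 4.
(Structurally: 1 ring(s) + 3 π bond(s) = 4.)

4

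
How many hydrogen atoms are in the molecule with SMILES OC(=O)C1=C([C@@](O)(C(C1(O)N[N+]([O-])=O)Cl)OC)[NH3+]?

Hydrogens are implicit in SMILES; fill each atom to its normal valence:
  5 × C: no H
  3 × O: 1 H each → 3
  3 × O: no H
  1 × C: 3 H
  1 × C: 1 H
  1 × Cl: no H
  1 × N (charge +1): 3 H
  1 × N: 1 H
  1 × N (charge +1): no H
  1 × O (charge -1): no H
  Total hydrogens = 11.

11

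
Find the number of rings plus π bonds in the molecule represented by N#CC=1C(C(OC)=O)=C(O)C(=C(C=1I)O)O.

Molecular formula from the SMILES: C9H6INO5.
DoU = (2C + 2 + N − H − X)/2 = (2·9 + 2 + 1 − 6 − 1)/2 = 14/2 = 7.
(Structurally: 1 ring(s) + 6 π bond(s) = 7.)

7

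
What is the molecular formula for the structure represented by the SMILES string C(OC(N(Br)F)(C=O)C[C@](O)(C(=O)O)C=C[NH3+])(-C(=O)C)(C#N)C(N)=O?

Heavy atoms from the SMILES: 1 Br, 12 C, 1 F, 4 N, 7 O.
Implicit hydrogens by atom environment:
  7 × C: no H
  5 × O: no H
  3 × C: 1 H each → 3
  2 × N: no H
  2 × O: 1 H each → 2
  1 × Br: no H
  1 × C: 3 H
  1 × C: 2 H
  1 × F: no H
  1 × N (charge +1): 3 H
  1 × N: 2 H
  Total hydrogens = 15.
Net charge +1.
Molecular formula: C12H15BrFN4O7+

C12H15BrFN4O7+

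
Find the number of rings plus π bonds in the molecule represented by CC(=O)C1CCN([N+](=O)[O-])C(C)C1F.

Molecular formula from the SMILES: C8H13FN2O3.
DoU = (2C + 2 + N − H − X)/2 = (2·8 + 2 + 2 − 13 − 1)/2 = 6/2 = 3.
(Structurally: 1 ring(s) + 2 π bond(s) = 3.)

3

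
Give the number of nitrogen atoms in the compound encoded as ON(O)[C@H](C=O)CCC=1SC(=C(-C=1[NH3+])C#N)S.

3

The symbol for nitrogen appears 3 times in the SMILES.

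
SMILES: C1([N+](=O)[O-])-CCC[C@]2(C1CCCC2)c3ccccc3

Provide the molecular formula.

C16H21NO2

Heavy atoms from the SMILES: 16 C, 1 N, 2 O.
Implicit hydrogens by atom environment:
  7 × C: 2 H each → 14
  5 × C (aromatic): 1 H each → 5
  2 × C: 1 H each → 2
  1 × C: no H
  1 × C (aromatic): no H
  1 × N (charge +1): no H
  1 × O: no H
  1 × O (charge -1): no H
  Total hydrogens = 21.
Molecular formula: C16H21NO2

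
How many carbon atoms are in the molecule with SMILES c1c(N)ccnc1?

5

The symbol for carbon appears 5 times in the SMILES. Lowercase c denotes aromatic carbon and counts toward C.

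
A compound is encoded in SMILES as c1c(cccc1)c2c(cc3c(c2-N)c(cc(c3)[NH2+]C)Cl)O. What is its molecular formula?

C17H16ClN2O+

Heavy atoms from the SMILES: 17 C, 1 Cl, 2 N, 1 O.
Implicit hydrogens by atom environment:
  8 × C (aromatic): 1 H each → 8
  8 × C (aromatic): no H
  1 × C: 3 H
  1 × Cl: no H
  1 × N: 2 H
  1 × N (charge +1): 2 H
  1 × O: 1 H
  Total hydrogens = 16.
Net charge +1.
Molecular formula: C17H16ClN2O+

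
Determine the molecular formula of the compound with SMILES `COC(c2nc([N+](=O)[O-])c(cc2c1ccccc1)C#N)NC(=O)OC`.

C16H14N4O5

Heavy atoms from the SMILES: 16 C, 4 N, 5 O.
Implicit hydrogens by atom environment:
  6 × C (aromatic): 1 H each → 6
  5 × C (aromatic): no H
  4 × O: no H
  2 × C: 3 H each → 6
  2 × C: no H
  1 × C: 1 H
  1 × N: 1 H
  1 × N (aromatic): no H
  1 × N (charge +1): no H
  1 × N: no H
  1 × O (charge -1): no H
  Total hydrogens = 14.
Molecular formula: C16H14N4O5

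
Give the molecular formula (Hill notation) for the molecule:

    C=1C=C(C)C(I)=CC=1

Heavy atoms from the SMILES: 7 C, 1 I.
Implicit hydrogens by atom environment:
  4 × C (aromatic): 1 H each → 4
  2 × C (aromatic): no H
  1 × C: 3 H
  1 × I: no H
  Total hydrogens = 7.
Molecular formula: C7H7I

C7H7I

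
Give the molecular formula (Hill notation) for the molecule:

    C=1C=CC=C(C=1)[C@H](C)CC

C10H14

Heavy atoms from the SMILES: 10 C.
Implicit hydrogens by atom environment:
  5 × C (aromatic): 1 H each → 5
  2 × C: 3 H each → 6
  1 × C: 2 H
  1 × C: 1 H
  1 × C (aromatic): no H
  Total hydrogens = 14.
Molecular formula: C10H14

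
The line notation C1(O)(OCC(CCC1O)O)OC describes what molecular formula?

Heavy atoms from the SMILES: 7 C, 5 O.
Implicit hydrogens by atom environment:
  3 × C: 2 H each → 6
  3 × O: 1 H each → 3
  2 × C: 1 H each → 2
  2 × O: no H
  1 × C: 3 H
  1 × C: no H
  Total hydrogens = 14.
Molecular formula: C7H14O5

C7H14O5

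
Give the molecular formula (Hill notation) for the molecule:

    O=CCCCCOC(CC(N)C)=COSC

C11H21NO3S

Heavy atoms from the SMILES: 11 C, 1 N, 3 O, 1 S.
Implicit hydrogens by atom environment:
  5 × C: 2 H each → 10
  3 × C: 1 H each → 3
  3 × O: no H
  2 × C: 3 H each → 6
  1 × C: no H
  1 × N: 2 H
  1 × S: no H
  Total hydrogens = 21.
Molecular formula: C11H21NO3S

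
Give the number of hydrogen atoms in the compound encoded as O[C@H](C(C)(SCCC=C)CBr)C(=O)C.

Hydrogens are implicit in SMILES; fill each atom to its normal valence:
  4 × C: 2 H each → 8
  2 × C: 3 H each → 6
  2 × C: 1 H each → 2
  2 × C: no H
  1 × Br: no H
  1 × O: 1 H
  1 × O: no H
  1 × S: no H
  Total hydrogens = 17.

17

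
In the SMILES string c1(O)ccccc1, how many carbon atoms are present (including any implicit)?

The symbol for carbon appears 6 times in the SMILES. Lowercase c denotes aromatic carbon and counts toward C.

6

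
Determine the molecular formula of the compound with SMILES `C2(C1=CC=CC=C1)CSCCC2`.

C11H14S

Heavy atoms from the SMILES: 11 C, 1 S.
Implicit hydrogens by atom environment:
  5 × C (aromatic): 1 H each → 5
  4 × C: 2 H each → 8
  1 × C: 1 H
  1 × C (aromatic): no H
  1 × S: no H
  Total hydrogens = 14.
Molecular formula: C11H14S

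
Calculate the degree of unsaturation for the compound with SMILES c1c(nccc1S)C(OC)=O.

5

Molecular formula from the SMILES: C7H7NO2S.
DoU = (2C + 2 + N − H − X)/2 = (2·7 + 2 + 1 − 7 − 0)/2 = 10/2 = 5.
(Structurally: 1 ring(s) + 4 π bond(s) = 5.)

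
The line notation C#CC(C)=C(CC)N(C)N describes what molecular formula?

Heavy atoms from the SMILES: 8 C, 2 N.
Implicit hydrogens by atom environment:
  3 × C: 3 H each → 9
  3 × C: no H
  1 × C: 2 H
  1 × C: 1 H
  1 × N: 2 H
  1 × N: no H
  Total hydrogens = 14.
Molecular formula: C8H14N2

C8H14N2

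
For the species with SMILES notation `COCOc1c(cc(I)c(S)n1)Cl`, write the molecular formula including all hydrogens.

C7H7ClINO2S

Heavy atoms from the SMILES: 7 C, 1 Cl, 1 I, 1 N, 2 O, 1 S.
Implicit hydrogens by atom environment:
  4 × C (aromatic): no H
  2 × O: no H
  1 × C: 3 H
  1 × C: 2 H
  1 × C (aromatic): 1 H
  1 × Cl: no H
  1 × I: no H
  1 × N (aromatic): no H
  1 × S: 1 H
  Total hydrogens = 7.
Molecular formula: C7H7ClINO2S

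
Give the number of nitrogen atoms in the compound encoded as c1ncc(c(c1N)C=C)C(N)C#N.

4

The symbol for nitrogen appears 4 times in the SMILES.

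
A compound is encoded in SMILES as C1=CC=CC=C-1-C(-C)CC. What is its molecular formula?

Heavy atoms from the SMILES: 10 C.
Implicit hydrogens by atom environment:
  5 × C (aromatic): 1 H each → 5
  2 × C: 3 H each → 6
  1 × C: 2 H
  1 × C: 1 H
  1 × C (aromatic): no H
  Total hydrogens = 14.
Molecular formula: C10H14

C10H14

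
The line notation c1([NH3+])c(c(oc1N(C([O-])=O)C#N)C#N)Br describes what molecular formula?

C7H3BrN4O3

Heavy atoms from the SMILES: 1 Br, 7 C, 4 N, 3 O.
Implicit hydrogens by atom environment:
  4 × C (aromatic): no H
  3 × C: no H
  3 × N: no H
  1 × Br: no H
  1 × N (charge +1): 3 H
  1 × O (aromatic): no H
  1 × O: no H
  1 × O (charge -1): no H
  Total hydrogens = 3.
Molecular formula: C7H3BrN4O3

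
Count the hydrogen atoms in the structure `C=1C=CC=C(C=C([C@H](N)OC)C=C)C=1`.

Hydrogens are implicit in SMILES; fill each atom to its normal valence:
  5 × C (aromatic): 1 H each → 5
  3 × C: 1 H each → 3
  1 × C: 3 H
  1 × C: 2 H
  1 × C: no H
  1 × C (aromatic): no H
  1 × N: 2 H
  1 × O: no H
  Total hydrogens = 15.

15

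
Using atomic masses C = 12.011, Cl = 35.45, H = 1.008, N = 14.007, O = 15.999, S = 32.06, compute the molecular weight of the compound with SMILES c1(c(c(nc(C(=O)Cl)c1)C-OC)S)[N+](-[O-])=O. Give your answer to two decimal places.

262.66

Molecular formula: C8H7ClN2O4S.
M = 8×12.011 + 1×35.45 + 7×1.008 + 2×14.007 + 4×15.999 + 1×32.06 = 262.66 g/mol.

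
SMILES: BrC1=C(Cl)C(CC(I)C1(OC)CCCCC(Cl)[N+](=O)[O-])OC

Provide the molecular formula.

C13H19BrCl2INO4

Heavy atoms from the SMILES: 1 Br, 13 C, 2 Cl, 1 I, 1 N, 4 O.
Implicit hydrogens by atom environment:
  5 × C: 2 H each → 10
  3 × C: 1 H each → 3
  3 × C: no H
  3 × O: no H
  2 × C: 3 H each → 6
  2 × Cl: no H
  1 × Br: no H
  1 × I: no H
  1 × N (charge +1): no H
  1 × O (charge -1): no H
  Total hydrogens = 19.
Molecular formula: C13H19BrCl2INO4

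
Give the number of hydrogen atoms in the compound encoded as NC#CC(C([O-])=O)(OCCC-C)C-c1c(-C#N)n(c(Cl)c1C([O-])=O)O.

14

Hydrogens are implicit in SMILES; fill each atom to its normal valence:
  6 × C: no H
  4 × C: 2 H each → 8
  4 × C (aromatic): no H
  3 × O: no H
  2 × O (charge -1): no H
  1 × C: 3 H
  1 × Cl: no H
  1 × N: 2 H
  1 × N (aromatic): no H
  1 × N: no H
  1 × O: 1 H
  Total hydrogens = 14.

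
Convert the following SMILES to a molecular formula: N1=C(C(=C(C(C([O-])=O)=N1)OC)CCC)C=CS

Heavy atoms from the SMILES: 11 C, 2 N, 3 O, 1 S.
Implicit hydrogens by atom environment:
  4 × C (aromatic): no H
  2 × C: 3 H each → 6
  2 × C: 2 H each → 4
  2 × C: 1 H each → 2
  2 × N (aromatic): no H
  2 × O: no H
  1 × C: no H
  1 × O (charge -1): no H
  1 × S: 1 H
  Total hydrogens = 13.
Net charge -1.
Molecular formula: C11H13N2O3S-

C11H13N2O3S-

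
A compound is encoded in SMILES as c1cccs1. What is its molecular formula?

C4H4S

Heavy atoms from the SMILES: 4 C, 1 S.
Implicit hydrogens by atom environment:
  4 × C (aromatic): 1 H each → 4
  1 × S (aromatic): no H
  Total hydrogens = 4.
Molecular formula: C4H4S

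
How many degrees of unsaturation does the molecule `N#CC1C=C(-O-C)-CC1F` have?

Molecular formula from the SMILES: C7H8FNO.
DoU = (2C + 2 + N − H − X)/2 = (2·7 + 2 + 1 − 8 − 1)/2 = 8/2 = 4.
(Structurally: 1 ring(s) + 3 π bond(s) = 4.)

4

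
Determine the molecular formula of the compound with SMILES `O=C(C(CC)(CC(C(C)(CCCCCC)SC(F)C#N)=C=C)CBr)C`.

C20H31BrFNOS

Heavy atoms from the SMILES: 1 Br, 20 C, 1 F, 1 N, 1 O, 1 S.
Implicit hydrogens by atom environment:
  9 × C: 2 H each → 18
  6 × C: no H
  4 × C: 3 H each → 12
  1 × Br: no H
  1 × C: 1 H
  1 × F: no H
  1 × N: no H
  1 × O: no H
  1 × S: no H
  Total hydrogens = 31.
Molecular formula: C20H31BrFNOS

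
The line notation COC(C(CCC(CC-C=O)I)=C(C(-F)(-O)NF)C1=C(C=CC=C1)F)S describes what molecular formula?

Heavy atoms from the SMILES: 17 C, 3 F, 1 I, 1 N, 3 O, 1 S.
Implicit hydrogens by atom environment:
  4 × C: 2 H each → 8
  4 × C (aromatic): 1 H each → 4
  3 × C: 1 H each → 3
  3 × C: no H
  3 × F: no H
  2 × C (aromatic): no H
  2 × O: no H
  1 × C: 3 H
  1 × I: no H
  1 × N: 1 H
  1 × O: 1 H
  1 × S: 1 H
  Total hydrogens = 21.
Molecular formula: C17H21F3INO3S

C17H21F3INO3S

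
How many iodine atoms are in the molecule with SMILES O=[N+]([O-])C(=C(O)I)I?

The symbol for iodine appears 2 times in the SMILES.

2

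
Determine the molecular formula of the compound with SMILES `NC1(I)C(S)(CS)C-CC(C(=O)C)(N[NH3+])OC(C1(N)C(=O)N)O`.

Heavy atoms from the SMILES: 11 C, 1 I, 5 N, 4 O, 2 S.
Implicit hydrogens by atom environment:
  6 × C: no H
  3 × C: 2 H each → 6
  3 × N: 2 H each → 6
  3 × O: no H
  2 × S: 1 H each → 2
  1 × C: 3 H
  1 × C: 1 H
  1 × I: no H
  1 × N (charge +1): 3 H
  1 × N: 1 H
  1 × O: 1 H
  Total hydrogens = 23.
Net charge +1.
Molecular formula: C11H23IN5O4S2+

C11H23IN5O4S2+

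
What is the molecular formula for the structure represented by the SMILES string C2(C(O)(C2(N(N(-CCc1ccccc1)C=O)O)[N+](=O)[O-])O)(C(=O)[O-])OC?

Heavy atoms from the SMILES: 14 C, 3 N, 9 O.
Implicit hydrogens by atom environment:
  5 × C (aromatic): 1 H each → 5
  4 × C: no H
  4 × O: no H
  3 × O: 1 H each → 3
  2 × C: 2 H each → 4
  2 × N: no H
  2 × O (charge -1): no H
  1 × C: 3 H
  1 × C: 1 H
  1 × C (aromatic): no H
  1 × N (charge +1): no H
  Total hydrogens = 16.
Net charge -1.
Molecular formula: C14H16N3O9-

C14H16N3O9-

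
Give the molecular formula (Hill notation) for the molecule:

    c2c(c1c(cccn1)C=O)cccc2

C12H9NO

Heavy atoms from the SMILES: 12 C, 1 N, 1 O.
Implicit hydrogens by atom environment:
  8 × C (aromatic): 1 H each → 8
  3 × C (aromatic): no H
  1 × C: 1 H
  1 × N (aromatic): no H
  1 × O: no H
  Total hydrogens = 9.
Molecular formula: C12H9NO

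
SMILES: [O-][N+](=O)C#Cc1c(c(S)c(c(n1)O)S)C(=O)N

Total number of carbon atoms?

The symbol for carbon appears 8 times in the SMILES. Lowercase c denotes aromatic carbon and counts toward C.

8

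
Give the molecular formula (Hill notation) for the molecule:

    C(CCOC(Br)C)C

C6H13BrO

Heavy atoms from the SMILES: 1 Br, 6 C, 1 O.
Implicit hydrogens by atom environment:
  3 × C: 2 H each → 6
  2 × C: 3 H each → 6
  1 × Br: no H
  1 × C: 1 H
  1 × O: no H
  Total hydrogens = 13.
Molecular formula: C6H13BrO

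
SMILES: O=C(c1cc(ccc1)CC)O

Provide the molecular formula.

Heavy atoms from the SMILES: 9 C, 2 O.
Implicit hydrogens by atom environment:
  4 × C (aromatic): 1 H each → 4
  2 × C (aromatic): no H
  1 × C: 3 H
  1 × C: 2 H
  1 × C: no H
  1 × O: 1 H
  1 × O: no H
  Total hydrogens = 10.
Molecular formula: C9H10O2

C9H10O2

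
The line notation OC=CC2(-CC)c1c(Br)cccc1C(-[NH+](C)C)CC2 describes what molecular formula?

Heavy atoms from the SMILES: 1 Br, 16 C, 1 N, 1 O.
Implicit hydrogens by atom environment:
  3 × C: 3 H each → 9
  3 × C: 2 H each → 6
  3 × C (aromatic): 1 H each → 3
  3 × C: 1 H each → 3
  3 × C (aromatic): no H
  1 × Br: no H
  1 × C: no H
  1 × N (charge +1): 1 H
  1 × O: 1 H
  Total hydrogens = 23.
Net charge +1.
Molecular formula: C16H23BrNO+

C16H23BrNO+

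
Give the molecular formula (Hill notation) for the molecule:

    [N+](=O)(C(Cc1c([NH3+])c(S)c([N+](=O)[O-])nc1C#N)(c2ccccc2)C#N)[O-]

C15H11N6O4S+

Heavy atoms from the SMILES: 15 C, 6 N, 4 O, 1 S.
Implicit hydrogens by atom environment:
  6 × C (aromatic): no H
  5 × C (aromatic): 1 H each → 5
  3 × C: no H
  2 × N (charge +1): no H
  2 × N: no H
  2 × O: no H
  2 × O (charge -1): no H
  1 × C: 2 H
  1 × N (charge +1): 3 H
  1 × N (aromatic): no H
  1 × S: 1 H
  Total hydrogens = 11.
Net charge +1.
Molecular formula: C15H11N6O4S+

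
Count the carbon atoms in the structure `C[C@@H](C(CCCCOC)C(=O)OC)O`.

10

The symbol for carbon appears 10 times in the SMILES.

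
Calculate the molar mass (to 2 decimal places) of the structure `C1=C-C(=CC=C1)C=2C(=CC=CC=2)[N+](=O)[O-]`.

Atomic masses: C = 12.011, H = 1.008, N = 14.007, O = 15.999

Molecular formula: C12H9NO2.
M = 12×12.011 + 9×1.008 + 1×14.007 + 2×15.999 = 199.21 g/mol.

199.21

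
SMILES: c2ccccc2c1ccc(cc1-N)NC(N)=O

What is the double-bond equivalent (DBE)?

9

Molecular formula from the SMILES: C13H13N3O.
DoU = (2C + 2 + N − H − X)/2 = (2·13 + 2 + 3 − 13 − 0)/2 = 18/2 = 9.
(Structurally: 2 ring(s) + 7 π bond(s) = 9.)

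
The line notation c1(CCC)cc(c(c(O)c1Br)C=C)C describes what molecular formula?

C12H15BrO

Heavy atoms from the SMILES: 1 Br, 12 C, 1 O.
Implicit hydrogens by atom environment:
  5 × C (aromatic): no H
  3 × C: 2 H each → 6
  2 × C: 3 H each → 6
  1 × Br: no H
  1 × C (aromatic): 1 H
  1 × C: 1 H
  1 × O: 1 H
  Total hydrogens = 15.
Molecular formula: C12H15BrO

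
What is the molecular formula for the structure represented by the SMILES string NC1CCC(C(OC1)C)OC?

C8H17NO2

Heavy atoms from the SMILES: 8 C, 1 N, 2 O.
Implicit hydrogens by atom environment:
  3 × C: 2 H each → 6
  3 × C: 1 H each → 3
  2 × C: 3 H each → 6
  2 × O: no H
  1 × N: 2 H
  Total hydrogens = 17.
Molecular formula: C8H17NO2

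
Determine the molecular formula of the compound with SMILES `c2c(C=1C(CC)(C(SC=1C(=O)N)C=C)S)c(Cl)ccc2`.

Heavy atoms from the SMILES: 15 C, 1 Cl, 1 N, 1 O, 2 S.
Implicit hydrogens by atom environment:
  4 × C (aromatic): 1 H each → 4
  4 × C: no H
  2 × C: 2 H each → 4
  2 × C: 1 H each → 2
  2 × C (aromatic): no H
  1 × C: 3 H
  1 × Cl: no H
  1 × N: 2 H
  1 × O: no H
  1 × S: 1 H
  1 × S: no H
  Total hydrogens = 16.
Molecular formula: C15H16ClNOS2

C15H16ClNOS2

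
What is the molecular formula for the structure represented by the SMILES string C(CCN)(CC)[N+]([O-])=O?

Heavy atoms from the SMILES: 5 C, 2 N, 2 O.
Implicit hydrogens by atom environment:
  3 × C: 2 H each → 6
  1 × C: 3 H
  1 × C: 1 H
  1 × N: 2 H
  1 × N (charge +1): no H
  1 × O: no H
  1 × O (charge -1): no H
  Total hydrogens = 12.
Molecular formula: C5H12N2O2

C5H12N2O2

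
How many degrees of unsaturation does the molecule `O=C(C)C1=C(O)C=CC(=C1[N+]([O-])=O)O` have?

Molecular formula from the SMILES: C8H7NO5.
DoU = (2C + 2 + N − H − X)/2 = (2·8 + 2 + 1 − 7 − 0)/2 = 12/2 = 6.
(Structurally: 1 ring(s) + 5 π bond(s) = 6.)

6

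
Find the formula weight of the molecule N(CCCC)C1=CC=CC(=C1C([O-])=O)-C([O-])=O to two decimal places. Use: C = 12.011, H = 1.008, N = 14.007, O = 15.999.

235.24

Molecular formula: [C12H13NO4]2-.
M = 12×12.011 + 13×1.008 + 1×14.007 + 4×15.999 = 235.24 g/mol.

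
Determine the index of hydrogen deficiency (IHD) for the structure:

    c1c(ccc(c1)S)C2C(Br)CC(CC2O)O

5

Molecular formula from the SMILES: C12H15BrO2S.
DoU = (2C + 2 + N − H − X)/2 = (2·12 + 2 + 0 − 15 − 1)/2 = 10/2 = 5.
(Structurally: 2 ring(s) + 3 π bond(s) = 5.)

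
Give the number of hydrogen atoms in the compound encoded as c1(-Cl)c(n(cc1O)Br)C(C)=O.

5

Hydrogens are implicit in SMILES; fill each atom to its normal valence:
  3 × C (aromatic): no H
  1 × Br: no H
  1 × C: 3 H
  1 × C (aromatic): 1 H
  1 × C: no H
  1 × Cl: no H
  1 × N (aromatic): no H
  1 × O: 1 H
  1 × O: no H
  Total hydrogens = 5.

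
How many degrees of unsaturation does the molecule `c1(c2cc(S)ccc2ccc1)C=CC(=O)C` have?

9

Molecular formula from the SMILES: C14H12OS.
DoU = (2C + 2 + N − H − X)/2 = (2·14 + 2 + 0 − 12 − 0)/2 = 18/2 = 9.
(Structurally: 2 ring(s) + 7 π bond(s) = 9.)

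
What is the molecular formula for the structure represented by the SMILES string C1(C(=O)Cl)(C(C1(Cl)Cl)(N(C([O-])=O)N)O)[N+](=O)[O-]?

C5H3Cl3N3O6-

Heavy atoms from the SMILES: 5 C, 3 Cl, 3 N, 6 O.
Implicit hydrogens by atom environment:
  5 × C: no H
  3 × Cl: no H
  3 × O: no H
  2 × O (charge -1): no H
  1 × N: 2 H
  1 × N (charge +1): no H
  1 × N: no H
  1 × O: 1 H
  Total hydrogens = 3.
Net charge -1.
Molecular formula: C5H3Cl3N3O6-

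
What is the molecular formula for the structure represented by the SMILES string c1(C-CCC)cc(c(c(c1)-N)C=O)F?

C11H14FNO

Heavy atoms from the SMILES: 11 C, 1 F, 1 N, 1 O.
Implicit hydrogens by atom environment:
  4 × C (aromatic): no H
  3 × C: 2 H each → 6
  2 × C (aromatic): 1 H each → 2
  1 × C: 3 H
  1 × C: 1 H
  1 × F: no H
  1 × N: 2 H
  1 × O: no H
  Total hydrogens = 14.
Molecular formula: C11H14FNO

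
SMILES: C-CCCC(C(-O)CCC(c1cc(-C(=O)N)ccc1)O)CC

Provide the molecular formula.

Heavy atoms from the SMILES: 18 C, 1 N, 3 O.
Implicit hydrogens by atom environment:
  6 × C: 2 H each → 12
  4 × C (aromatic): 1 H each → 4
  3 × C: 1 H each → 3
  2 × C: 3 H each → 6
  2 × C (aromatic): no H
  2 × O: 1 H each → 2
  1 × C: no H
  1 × N: 2 H
  1 × O: no H
  Total hydrogens = 29.
Molecular formula: C18H29NO3

C18H29NO3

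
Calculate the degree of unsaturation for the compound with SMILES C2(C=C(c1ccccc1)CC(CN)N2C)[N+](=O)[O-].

Molecular formula from the SMILES: C13H17N3O2.
DoU = (2C + 2 + N − H − X)/2 = (2·13 + 2 + 3 − 17 − 0)/2 = 14/2 = 7.
(Structurally: 2 ring(s) + 5 π bond(s) = 7.)

7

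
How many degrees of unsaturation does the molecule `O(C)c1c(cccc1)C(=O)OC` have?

5

Molecular formula from the SMILES: C9H10O3.
DoU = (2C + 2 + N − H − X)/2 = (2·9 + 2 + 0 − 10 − 0)/2 = 10/2 = 5.
(Structurally: 1 ring(s) + 4 π bond(s) = 5.)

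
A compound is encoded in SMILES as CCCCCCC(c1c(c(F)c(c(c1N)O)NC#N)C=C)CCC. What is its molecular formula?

Heavy atoms from the SMILES: 19 C, 1 F, 3 N, 1 O.
Implicit hydrogens by atom environment:
  8 × C: 2 H each → 16
  6 × C (aromatic): no H
  2 × C: 3 H each → 6
  2 × C: 1 H each → 2
  1 × C: no H
  1 × F: no H
  1 × N: 2 H
  1 × N: 1 H
  1 × N: no H
  1 × O: 1 H
  Total hydrogens = 28.
Molecular formula: C19H28FN3O

C19H28FN3O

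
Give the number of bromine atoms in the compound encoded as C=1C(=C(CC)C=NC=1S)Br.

1

The symbol for bromine appears 1 time in the SMILES.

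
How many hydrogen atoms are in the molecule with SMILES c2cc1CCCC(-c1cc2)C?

14

Hydrogens are implicit in SMILES; fill each atom to its normal valence:
  4 × C (aromatic): 1 H each → 4
  3 × C: 2 H each → 6
  2 × C (aromatic): no H
  1 × C: 3 H
  1 × C: 1 H
  Total hydrogens = 14.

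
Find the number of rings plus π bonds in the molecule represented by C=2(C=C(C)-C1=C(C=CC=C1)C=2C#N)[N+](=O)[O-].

Molecular formula from the SMILES: C12H8N2O2.
DoU = (2C + 2 + N − H − X)/2 = (2·12 + 2 + 2 − 8 − 0)/2 = 20/2 = 10.
(Structurally: 2 ring(s) + 8 π bond(s) = 10.)

10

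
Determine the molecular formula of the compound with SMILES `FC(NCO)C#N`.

Heavy atoms from the SMILES: 3 C, 1 F, 2 N, 1 O.
Implicit hydrogens by atom environment:
  1 × C: 2 H
  1 × C: 1 H
  1 × C: no H
  1 × F: no H
  1 × N: 1 H
  1 × N: no H
  1 × O: 1 H
  Total hydrogens = 5.
Molecular formula: C3H5FN2O

C3H5FN2O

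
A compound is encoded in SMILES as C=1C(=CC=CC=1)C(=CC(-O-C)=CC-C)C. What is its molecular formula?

Heavy atoms from the SMILES: 14 C, 1 O.
Implicit hydrogens by atom environment:
  5 × C (aromatic): 1 H each → 5
  3 × C: 3 H each → 9
  2 × C: 1 H each → 2
  2 × C: no H
  1 × C: 2 H
  1 × C (aromatic): no H
  1 × O: no H
  Total hydrogens = 18.
Molecular formula: C14H18O

C14H18O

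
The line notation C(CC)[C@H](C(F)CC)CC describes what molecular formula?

Heavy atoms from the SMILES: 9 C, 1 F.
Implicit hydrogens by atom environment:
  4 × C: 2 H each → 8
  3 × C: 3 H each → 9
  2 × C: 1 H each → 2
  1 × F: no H
  Total hydrogens = 19.
Molecular formula: C9H19F

C9H19F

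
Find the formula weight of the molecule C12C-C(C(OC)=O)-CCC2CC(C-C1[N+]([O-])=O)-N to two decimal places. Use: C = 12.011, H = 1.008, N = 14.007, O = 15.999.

Molecular formula: C12H20N2O4.
M = 12×12.011 + 20×1.008 + 2×14.007 + 4×15.999 = 256.30 g/mol.

256.30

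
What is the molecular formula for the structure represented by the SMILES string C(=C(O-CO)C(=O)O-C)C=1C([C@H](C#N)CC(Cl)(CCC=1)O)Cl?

C14H17Cl2NO5

Heavy atoms from the SMILES: 14 C, 2 Cl, 1 N, 5 O.
Implicit hydrogens by atom environment:
  5 × C: no H
  4 × C: 2 H each → 8
  4 × C: 1 H each → 4
  3 × O: no H
  2 × Cl: no H
  2 × O: 1 H each → 2
  1 × C: 3 H
  1 × N: no H
  Total hydrogens = 17.
Molecular formula: C14H17Cl2NO5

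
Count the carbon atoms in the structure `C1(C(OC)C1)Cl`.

The symbol for carbon appears 4 times in the SMILES. (Cl is a single chlorine, not C + l.)

4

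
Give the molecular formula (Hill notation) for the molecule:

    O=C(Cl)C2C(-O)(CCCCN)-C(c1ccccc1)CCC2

C17H24ClNO2

Heavy atoms from the SMILES: 17 C, 1 Cl, 1 N, 2 O.
Implicit hydrogens by atom environment:
  7 × C: 2 H each → 14
  5 × C (aromatic): 1 H each → 5
  2 × C: 1 H each → 2
  2 × C: no H
  1 × C (aromatic): no H
  1 × Cl: no H
  1 × N: 2 H
  1 × O: 1 H
  1 × O: no H
  Total hydrogens = 24.
Molecular formula: C17H24ClNO2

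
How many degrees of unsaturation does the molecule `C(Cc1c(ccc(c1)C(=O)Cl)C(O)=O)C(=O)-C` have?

Molecular formula from the SMILES: C12H11ClO4.
DoU = (2C + 2 + N − H − X)/2 = (2·12 + 2 + 0 − 11 − 1)/2 = 14/2 = 7.
(Structurally: 1 ring(s) + 6 π bond(s) = 7.)

7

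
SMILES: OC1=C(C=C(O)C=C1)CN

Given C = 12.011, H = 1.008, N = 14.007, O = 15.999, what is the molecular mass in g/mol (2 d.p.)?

Molecular formula: C7H9NO2.
M = 7×12.011 + 9×1.008 + 1×14.007 + 2×15.999 = 139.15 g/mol.

139.15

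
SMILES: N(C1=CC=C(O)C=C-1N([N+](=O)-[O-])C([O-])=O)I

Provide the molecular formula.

C7H5IN3O5-

Heavy atoms from the SMILES: 7 C, 1 I, 3 N, 5 O.
Implicit hydrogens by atom environment:
  3 × C (aromatic): 1 H each → 3
  3 × C (aromatic): no H
  2 × O: no H
  2 × O (charge -1): no H
  1 × C: no H
  1 × I: no H
  1 × N: 1 H
  1 × N: no H
  1 × N (charge +1): no H
  1 × O: 1 H
  Total hydrogens = 5.
Net charge -1.
Molecular formula: C7H5IN3O5-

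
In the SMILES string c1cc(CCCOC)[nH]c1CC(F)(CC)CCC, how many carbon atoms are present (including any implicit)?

15

The symbol for carbon appears 15 times in the SMILES. Lowercase c denotes aromatic carbon and counts toward C.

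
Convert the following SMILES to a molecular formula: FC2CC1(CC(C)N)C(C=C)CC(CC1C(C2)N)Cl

C15H26ClFN2

Heavy atoms from the SMILES: 15 C, 1 Cl, 1 F, 2 N.
Implicit hydrogens by atom environment:
  7 × C: 1 H each → 7
  6 × C: 2 H each → 12
  2 × N: 2 H each → 4
  1 × C: 3 H
  1 × C: no H
  1 × Cl: no H
  1 × F: no H
  Total hydrogens = 26.
Molecular formula: C15H26ClFN2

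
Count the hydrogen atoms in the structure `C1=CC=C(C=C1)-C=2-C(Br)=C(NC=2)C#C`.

Hydrogens are implicit in SMILES; fill each atom to its normal valence:
  6 × C (aromatic): 1 H each → 6
  4 × C (aromatic): no H
  1 × Br: no H
  1 × C: 1 H
  1 × C: no H
  1 × N (aromatic): 1 H
  Total hydrogens = 8.

8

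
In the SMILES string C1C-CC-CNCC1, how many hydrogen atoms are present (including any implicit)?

15

Hydrogens are implicit in SMILES; fill each atom to its normal valence:
  7 × C: 2 H each → 14
  1 × N: 1 H
  Total hydrogens = 15.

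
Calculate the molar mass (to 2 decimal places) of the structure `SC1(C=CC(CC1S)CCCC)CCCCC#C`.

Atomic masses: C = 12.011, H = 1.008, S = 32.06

Molecular formula: C16H26S2.
M = 16×12.011 + 26×1.008 + 2×32.06 = 282.50 g/mol.

282.50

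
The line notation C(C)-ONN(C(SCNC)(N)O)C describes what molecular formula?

Heavy atoms from the SMILES: 6 C, 4 N, 2 O, 1 S.
Implicit hydrogens by atom environment:
  3 × C: 3 H each → 9
  2 × C: 2 H each → 4
  2 × N: 1 H each → 2
  1 × C: no H
  1 × N: 2 H
  1 × N: no H
  1 × O: 1 H
  1 × O: no H
  1 × S: no H
  Total hydrogens = 18.
Molecular formula: C6H18N4O2S

C6H18N4O2S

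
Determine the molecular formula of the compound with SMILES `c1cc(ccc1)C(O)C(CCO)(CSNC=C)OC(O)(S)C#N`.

Heavy atoms from the SMILES: 15 C, 2 N, 4 O, 2 S.
Implicit hydrogens by atom environment:
  5 × C (aromatic): 1 H each → 5
  4 × C: 2 H each → 8
  3 × C: no H
  3 × O: 1 H each → 3
  2 × C: 1 H each → 2
  1 × C (aromatic): no H
  1 × N: 1 H
  1 × N: no H
  1 × O: no H
  1 × S: 1 H
  1 × S: no H
  Total hydrogens = 20.
Molecular formula: C15H20N2O4S2

C15H20N2O4S2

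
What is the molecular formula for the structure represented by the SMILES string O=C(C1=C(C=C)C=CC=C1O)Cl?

Heavy atoms from the SMILES: 9 C, 1 Cl, 2 O.
Implicit hydrogens by atom environment:
  3 × C (aromatic): 1 H each → 3
  3 × C (aromatic): no H
  1 × C: 2 H
  1 × C: 1 H
  1 × C: no H
  1 × Cl: no H
  1 × O: 1 H
  1 × O: no H
  Total hydrogens = 7.
Molecular formula: C9H7ClO2

C9H7ClO2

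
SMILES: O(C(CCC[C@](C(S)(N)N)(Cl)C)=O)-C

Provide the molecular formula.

C8H17ClN2O2S

Heavy atoms from the SMILES: 8 C, 1 Cl, 2 N, 2 O, 1 S.
Implicit hydrogens by atom environment:
  3 × C: 2 H each → 6
  3 × C: no H
  2 × C: 3 H each → 6
  2 × N: 2 H each → 4
  2 × O: no H
  1 × Cl: no H
  1 × S: 1 H
  Total hydrogens = 17.
Molecular formula: C8H17ClN2O2S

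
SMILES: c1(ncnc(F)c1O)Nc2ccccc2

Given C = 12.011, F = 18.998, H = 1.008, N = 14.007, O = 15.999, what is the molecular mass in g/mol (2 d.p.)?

Molecular formula: C10H8FN3O.
M = 10×12.011 + 1×18.998 + 8×1.008 + 3×14.007 + 1×15.999 = 205.19 g/mol.

205.19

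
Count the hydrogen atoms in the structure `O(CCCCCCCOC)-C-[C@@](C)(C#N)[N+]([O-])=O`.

22

Hydrogens are implicit in SMILES; fill each atom to its normal valence:
  8 × C: 2 H each → 16
  3 × O: no H
  2 × C: 3 H each → 6
  2 × C: no H
  1 × N: no H
  1 × N (charge +1): no H
  1 × O (charge -1): no H
  Total hydrogens = 22.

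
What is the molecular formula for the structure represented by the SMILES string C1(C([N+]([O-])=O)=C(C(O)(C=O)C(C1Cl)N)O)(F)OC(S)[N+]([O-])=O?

C8H9ClFN3O8S

Heavy atoms from the SMILES: 8 C, 1 Cl, 1 F, 3 N, 8 O, 1 S.
Implicit hydrogens by atom environment:
  4 × C: 1 H each → 4
  4 × C: no H
  4 × O: no H
  2 × N (charge +1): no H
  2 × O: 1 H each → 2
  2 × O (charge -1): no H
  1 × Cl: no H
  1 × F: no H
  1 × N: 2 H
  1 × S: 1 H
  Total hydrogens = 9.
Molecular formula: C8H9ClFN3O8S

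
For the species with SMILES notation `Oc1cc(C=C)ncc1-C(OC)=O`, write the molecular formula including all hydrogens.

Heavy atoms from the SMILES: 9 C, 1 N, 3 O.
Implicit hydrogens by atom environment:
  3 × C (aromatic): no H
  2 × C (aromatic): 1 H each → 2
  2 × O: no H
  1 × C: 3 H
  1 × C: 2 H
  1 × C: 1 H
  1 × C: no H
  1 × N (aromatic): no H
  1 × O: 1 H
  Total hydrogens = 9.
Molecular formula: C9H9NO3

C9H9NO3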